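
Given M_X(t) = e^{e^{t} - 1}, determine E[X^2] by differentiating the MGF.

To find E[X^2], compute M^(2)(0):
M^(1)(t) = e^{t} e^{e^{t} - 1}
M^(2)(t) = e^{2 t} e^{e^{t} - 1} + e^{t} e^{e^{t} - 1}
M^(2)(0) = 2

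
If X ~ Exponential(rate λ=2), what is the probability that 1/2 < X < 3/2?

P(1/2 < X < 3/2) = ∫_{1/2}^{3/2} f(x) dx
where f(x) = 2 e^{- 2 x}
= - \frac{1 - e^{2}}{e^{3}}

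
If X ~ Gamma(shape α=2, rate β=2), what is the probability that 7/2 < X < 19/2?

P(7/2 < X < 19/2) = ∫_{7/2}^{19/2} f(x) dx
where f(x) = 4 x e^{- 2 x}
= \frac{4 \left(-5 + 2 e^{12}\right)}{e^{19}}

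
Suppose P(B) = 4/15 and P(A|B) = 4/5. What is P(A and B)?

By definition, P(A|B) = P(A ∩ B) / P(B)
So P(A ∩ B) = P(A|B) × P(B)
= 4/5 × 4/15
= 16/75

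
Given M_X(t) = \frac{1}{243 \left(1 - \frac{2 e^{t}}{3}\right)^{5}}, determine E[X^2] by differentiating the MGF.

To find E[X^2], compute M^(2)(0):
M^(1)(t) = \frac{10 e^{t}}{729 \left(1 - \frac{2 e^{t}}{3}\right)^{6}}
M^(2)(t) = \frac{10 e^{t}}{729 \left(1 - \frac{2 e^{t}}{3}\right)^{6}} + \frac{40 e^{2 t}}{729 \left(1 - \frac{2 e^{t}}{3}\right)^{7}}
M^(2)(0) = 130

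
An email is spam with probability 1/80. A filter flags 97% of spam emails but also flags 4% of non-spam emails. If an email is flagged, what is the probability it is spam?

Let D = the rare event, + = positive/flagged.
P(D) = 1/80
P(+|D) = 97/100
P(+|D') = 4/100 = 1/25
P(+) = P(+|D)P(D) + P(+|D')P(D')
     = \frac{97}{100} × \frac{1}{80} + \frac{1}{25} × \frac{79}{80}
     = \frac{413}{8000}
P(D|+) = P(+|D)P(D)/P(+) = \frac{97}{413}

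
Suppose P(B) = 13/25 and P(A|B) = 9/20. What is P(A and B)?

By definition, P(A|B) = P(A ∩ B) / P(B)
So P(A ∩ B) = P(A|B) × P(B)
= 9/20 × 13/25
= 117/500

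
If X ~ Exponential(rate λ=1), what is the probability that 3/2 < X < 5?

P(3/2 < X < 5) = ∫_{3/2}^{5} f(x) dx
where f(x) = e^{- x}
= - \frac{1}{e^{5}} + e^{- \frac{3}{2}}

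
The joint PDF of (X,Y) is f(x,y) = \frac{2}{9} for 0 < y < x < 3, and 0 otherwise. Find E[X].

f_X(x) = ∫_0^x \frac{2}{9} dy = \frac{2 x}{9}
E[X] = ∫_0^3 x × (\frac{2 x}{9}) dx = 2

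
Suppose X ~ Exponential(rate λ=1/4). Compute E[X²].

Using the identity E[X²] = Var(X) + (E[X])²:
E[X] = 4
Var(X) = 16
E[X²] = 16 + (4)²
= 32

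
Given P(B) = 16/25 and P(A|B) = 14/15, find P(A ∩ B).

By definition, P(A|B) = P(A ∩ B) / P(B)
So P(A ∩ B) = P(A|B) × P(B)
= 14/15 × 16/25
= 224/375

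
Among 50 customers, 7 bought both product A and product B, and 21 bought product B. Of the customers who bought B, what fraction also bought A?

P(A ∩ B) = 7/50
P(B) = 21/50
P(A|B) = P(A ∩ B) / P(B) = (7/50) / (21/50) = 1/3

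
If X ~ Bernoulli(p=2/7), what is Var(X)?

For X ~ Bernoulli(p=2/7):
Var(X) = \frac{10}{49}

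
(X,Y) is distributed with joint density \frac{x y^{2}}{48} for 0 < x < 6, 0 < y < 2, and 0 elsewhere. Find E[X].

f_X(x) = ∫_0^2 \frac{x y^{2}}{48} dy = \frac{x}{18}
E[X] = ∫_0^6 x × (\frac{x}{18}) dx = 4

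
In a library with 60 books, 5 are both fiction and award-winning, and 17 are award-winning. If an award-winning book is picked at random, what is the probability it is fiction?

P(A ∩ B) = 5/60 = 1/12
P(B) = 17/60
P(A|B) = P(A ∩ B) / P(B) = (1/12) / (17/60) = 5/17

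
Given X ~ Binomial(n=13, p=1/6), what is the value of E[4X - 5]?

For X ~ Binomial(n=13, p=1/6):
E[X] = \frac{13}{6}
E[4X - 5] = 4 × E[X] - 5 = \frac{11}{3}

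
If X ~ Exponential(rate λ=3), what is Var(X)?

For X ~ Exponential(rate λ=3):
Var(X) = \frac{1}{9}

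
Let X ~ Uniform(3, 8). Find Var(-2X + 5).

For X ~ Uniform(3, 8):
Var(X) = \frac{25}{12}
Var(-2X + 5) = (-2)² × Var(X) = 4 × \frac{25}{12} = \frac{25}{3}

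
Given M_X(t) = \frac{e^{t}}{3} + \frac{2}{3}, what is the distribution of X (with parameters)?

The MGF M(t) = \frac{e^{t}}{3} + \frac{2}{3} is the standard form for the Bernoulli distribution.
Comparing with the known MGF formula identifies: Bernoulli(p=1/3)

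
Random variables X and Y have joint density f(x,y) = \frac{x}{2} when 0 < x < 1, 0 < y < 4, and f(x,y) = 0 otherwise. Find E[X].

f_X(x) = ∫_0^4 \frac{x}{2} dy = 2 x
E[X] = ∫_0^1 x × (2 x) dx = \frac{2}{3}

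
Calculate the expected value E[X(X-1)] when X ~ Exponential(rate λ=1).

E[X(X-1)] = E[X² - X] = E[X²] - E[X]
E[X] = 1
E[X²] = Var(X) + (E[X])² = 1 + (1)² = 2
E[X(X-1)] = 2 - 1 = 1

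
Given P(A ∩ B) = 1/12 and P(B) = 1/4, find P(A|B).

P(A|B) = P(A ∩ B) / P(B)
= (1/12) / (1/4)
= 1/3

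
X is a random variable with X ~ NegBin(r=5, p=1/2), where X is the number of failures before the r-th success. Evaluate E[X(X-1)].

E[X(X-1)] = E[X² - X] = E[X²] - E[X]
E[X] = 5
E[X²] = Var(X) + (E[X])² = 10 + (5)² = 35
E[X(X-1)] = 35 - 5 = 30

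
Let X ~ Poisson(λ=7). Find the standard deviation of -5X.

For X ~ Poisson(λ=7):
Var(X) = 7
SD(X) = √(Var(X)) = √(7) = \sqrt{7}
SD(-5X) = |-5| × SD(X) = 5 × \sqrt{7} = 5 \sqrt{7}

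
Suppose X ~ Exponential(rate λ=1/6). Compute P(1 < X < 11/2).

P(1 < X < 11/2) = ∫_{1}^{11/2} f(x) dx
where f(x) = \frac{e^{- \frac{x}{6}}}{6}
= - \frac{1}{e^{\frac{11}{12}}} + e^{- \frac{1}{6}}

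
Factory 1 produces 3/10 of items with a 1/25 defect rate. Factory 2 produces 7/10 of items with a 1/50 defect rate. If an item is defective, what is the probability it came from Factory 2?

Using Bayes' theorem:
P(F1) = 3/10, P(D|F1) = 1/25
P(F2) = 7/10, P(D|F2) = 1/50
P(D) = P(D|F1)P(F1) + P(D|F2)P(F2)
     = \frac{13}{500}
P(F2|D) = P(D|F2)P(F2) / P(D)
= \frac{7}{13}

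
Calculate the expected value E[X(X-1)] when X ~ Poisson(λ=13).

E[X(X-1)] = E[X² - X] = E[X²] - E[X]
E[X] = 13
E[X²] = Var(X) + (E[X])² = 13 + (13)² = 182
E[X(X-1)] = 182 - 13 = 169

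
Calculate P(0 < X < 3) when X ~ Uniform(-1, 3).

P(0 < X < 3) = ∫_{0}^{3} f(x) dx
where f(x) = \frac{1}{4}
= \frac{3}{4}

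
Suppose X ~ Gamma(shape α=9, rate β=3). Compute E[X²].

Using the identity E[X²] = Var(X) + (E[X])²:
E[X] = 3
Var(X) = 1
E[X²] = 1 + (3)²
= 10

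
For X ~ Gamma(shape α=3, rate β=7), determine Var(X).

For X ~ Gamma(shape α=3, rate β=7):
Var(X) = \frac{3}{49}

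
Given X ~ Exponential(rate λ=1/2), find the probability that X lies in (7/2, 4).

P(7/2 < X < 4) = ∫_{7/2}^{4} f(x) dx
where f(x) = \frac{e^{- \frac{x}{2}}}{2}
= - \frac{1}{e^{2}} + e^{- \frac{7}{4}}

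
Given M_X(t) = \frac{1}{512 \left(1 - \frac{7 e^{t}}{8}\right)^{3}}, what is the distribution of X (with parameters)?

The MGF M(t) = \frac{1}{512 \left(1 - \frac{7 e^{t}}{8}\right)^{3}} is the standard form for the NegativeBinomial distribution.
Comparing with the known MGF formula identifies: NegBin(r=3, p=1/8), X = failures before r-th success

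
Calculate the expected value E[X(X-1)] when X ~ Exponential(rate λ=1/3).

E[X(X-1)] = E[X² - X] = E[X²] - E[X]
E[X] = 3
E[X²] = Var(X) + (E[X])² = 9 + (3)² = 18
E[X(X-1)] = 18 - 3 = 15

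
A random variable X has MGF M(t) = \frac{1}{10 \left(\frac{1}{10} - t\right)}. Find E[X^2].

To find E[X^2], compute M^(2)(0):
M^(1)(t) = \frac{1}{10 \left(\frac{1}{10} - t\right)^{2}}
M^(2)(t) = \frac{1}{5 \left(\frac{1}{10} - t\right)^{3}}
M^(2)(0) = 200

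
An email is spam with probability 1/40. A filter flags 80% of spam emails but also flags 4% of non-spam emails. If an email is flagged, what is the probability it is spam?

Let D = the rare event, + = positive/flagged.
P(D) = 1/40
P(+|D) = 80/100 = 4/5
P(+|D') = 4/100 = 1/25
P(+) = P(+|D)P(D) + P(+|D')P(D')
     = \frac{4}{5} × \frac{1}{40} + \frac{1}{25} × \frac{39}{40}
     = \frac{59}{1000}
P(D|+) = P(+|D)P(D)/P(+) = \frac{20}{59}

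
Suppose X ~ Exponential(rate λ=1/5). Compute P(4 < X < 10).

P(4 < X < 10) = ∫_{4}^{10} f(x) dx
where f(x) = \frac{e^{- \frac{x}{5}}}{5}
= - \frac{1}{e^{2}} + e^{- \frac{4}{5}}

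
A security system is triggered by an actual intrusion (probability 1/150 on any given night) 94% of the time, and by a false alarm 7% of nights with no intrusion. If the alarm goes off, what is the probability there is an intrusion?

Let D = the rare event, + = positive/flagged.
P(D) = 1/150
P(+|D) = 94/100 = 47/50
P(+|D') = 7/100
P(+) = P(+|D)P(D) + P(+|D')P(D')
     = \frac{47}{50} × \frac{1}{150} + \frac{7}{100} × \frac{149}{150}
     = \frac{379}{5000}
P(D|+) = P(+|D)P(D)/P(+) = \frac{94}{1137}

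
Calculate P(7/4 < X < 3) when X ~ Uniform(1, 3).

P(7/4 < X < 3) = ∫_{7/4}^{3} f(x) dx
where f(x) = \frac{1}{2}
= \frac{5}{8}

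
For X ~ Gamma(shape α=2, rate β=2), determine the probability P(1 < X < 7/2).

P(1 < X < 7/2) = ∫_{1}^{7/2} f(x) dx
where f(x) = 4 x e^{- 2 x}
= \frac{-8 + 3 e^{5}}{e^{7}}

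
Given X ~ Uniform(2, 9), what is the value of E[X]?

For X ~ Uniform(2, 9), the expected value is:
E[X] = \frac{11}{2}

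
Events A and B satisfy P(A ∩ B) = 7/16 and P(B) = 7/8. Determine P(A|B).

P(A|B) = P(A ∩ B) / P(B)
= (7/16) / (7/8)
= 1/2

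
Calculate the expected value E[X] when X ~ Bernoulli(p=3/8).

For X ~ Bernoulli(p=3/8), the expected value is:
E[X] = \frac{3}{8}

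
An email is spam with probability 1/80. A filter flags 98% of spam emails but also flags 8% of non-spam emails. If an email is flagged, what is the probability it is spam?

Let D = the rare event, + = positive/flagged.
P(D) = 1/80
P(+|D) = 98/100 = 49/50
P(+|D') = 8/100 = 2/25
P(+) = P(+|D)P(D) + P(+|D')P(D')
     = \frac{49}{50} × \frac{1}{80} + \frac{2}{25} × \frac{79}{80}
     = \frac{73}{800}
P(D|+) = P(+|D)P(D)/P(+) = \frac{49}{365}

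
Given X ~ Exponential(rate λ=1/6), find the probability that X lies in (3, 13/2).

P(3 < X < 13/2) = ∫_{3}^{13/2} f(x) dx
where f(x) = \frac{e^{- \frac{x}{6}}}{6}
= - \frac{1}{e^{\frac{13}{12}}} + e^{- \frac{1}{2}}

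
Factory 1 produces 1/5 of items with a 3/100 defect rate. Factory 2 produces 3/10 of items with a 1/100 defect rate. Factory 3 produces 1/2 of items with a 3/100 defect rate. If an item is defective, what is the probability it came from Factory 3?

Using Bayes' theorem:
P(F1) = 1/5, P(D|F1) = 3/100
P(F2) = 3/10, P(D|F2) = 1/100
P(F3) = 1/2, P(D|F3) = 3/100
P(D) = P(D|F1)P(F1) + P(D|F2)P(F2) + P(D|F3)P(F3)
     = \frac{3}{125}
P(F3|D) = P(D|F3)P(F3) / P(D)
= \frac{5}{8}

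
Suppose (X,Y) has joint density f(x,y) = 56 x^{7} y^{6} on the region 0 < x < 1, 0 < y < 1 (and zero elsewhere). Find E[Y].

E[Y] = ∫_0^1 ∫_0^1 y × f(x,y) dx dy
= \frac{7}{8}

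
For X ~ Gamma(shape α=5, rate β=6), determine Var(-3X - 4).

For X ~ Gamma(shape α=5, rate β=6):
Var(X) = \frac{5}{36}
Var(-3X - 4) = (-3)² × Var(X) = 9 × \frac{5}{36} = \frac{5}{4}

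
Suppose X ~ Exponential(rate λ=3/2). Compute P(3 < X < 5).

P(3 < X < 5) = ∫_{3}^{5} f(x) dx
where f(x) = \frac{3 e^{- \frac{3 x}{2}}}{2}
= - \frac{1 - e^{3}}{e^{\frac{15}{2}}}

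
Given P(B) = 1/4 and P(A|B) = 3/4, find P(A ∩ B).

By definition, P(A|B) = P(A ∩ B) / P(B)
So P(A ∩ B) = P(A|B) × P(B)
= 3/4 × 1/4
= 3/16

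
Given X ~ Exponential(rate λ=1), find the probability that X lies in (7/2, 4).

P(7/2 < X < 4) = ∫_{7/2}^{4} f(x) dx
where f(x) = e^{- x}
= - \frac{1}{e^{4}} + e^{- \frac{7}{2}}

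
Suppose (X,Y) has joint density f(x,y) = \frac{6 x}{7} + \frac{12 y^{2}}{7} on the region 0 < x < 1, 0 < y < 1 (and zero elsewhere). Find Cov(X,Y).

E[XY] = ∫∫ xy × f(x,y) dx dy = \frac{5}{14}
E[X] = \frac{4}{7}
E[Y] = \frac{9}{14}
Cov(X,Y) = E[XY] - E[X]E[Y] = - \frac{1}{98}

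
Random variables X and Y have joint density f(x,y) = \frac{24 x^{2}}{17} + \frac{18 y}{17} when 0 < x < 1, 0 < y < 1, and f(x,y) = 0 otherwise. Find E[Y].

E[Y] = ∫_0^1 ∫_0^1 y × f(x,y) dx dy
= \frac{10}{17}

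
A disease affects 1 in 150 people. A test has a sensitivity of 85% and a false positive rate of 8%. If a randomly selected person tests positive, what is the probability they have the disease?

Let D = the rare event, + = positive/flagged.
P(D) = 1/150
P(+|D) = 85/100 = 17/20
P(+|D') = 8/100 = 2/25
P(+) = P(+|D)P(D) + P(+|D')P(D')
     = \frac{17}{20} × \frac{1}{150} + \frac{2}{25} × \frac{149}{150}
     = \frac{1277}{15000}
P(D|+) = P(+|D)P(D)/P(+) = \frac{85}{1277}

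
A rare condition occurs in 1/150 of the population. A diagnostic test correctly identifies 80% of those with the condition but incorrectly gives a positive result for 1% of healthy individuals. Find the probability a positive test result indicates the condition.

Let D = the rare event, + = positive/flagged.
P(D) = 1/150
P(+|D) = 80/100 = 4/5
P(+|D') = 1/100
P(+) = P(+|D)P(D) + P(+|D')P(D')
     = \frac{4}{5} × \frac{1}{150} + \frac{1}{100} × \frac{149}{150}
     = \frac{229}{15000}
P(D|+) = P(+|D)P(D)/P(+) = \frac{80}{229}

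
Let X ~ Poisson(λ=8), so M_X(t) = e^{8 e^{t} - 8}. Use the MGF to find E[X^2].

To find E[X^2], compute M^(2)(0):
M^(1)(t) = 8 e^{t} e^{8 e^{t} - 8}
M^(2)(t) = 64 e^{2 t} e^{8 e^{t} - 8} + 8 e^{t} e^{8 e^{t} - 8}
M^(2)(0) = 72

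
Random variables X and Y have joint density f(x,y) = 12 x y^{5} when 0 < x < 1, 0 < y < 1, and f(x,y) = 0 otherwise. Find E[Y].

E[Y] = ∫_0^1 ∫_0^1 y × f(x,y) dx dy
= \frac{6}{7}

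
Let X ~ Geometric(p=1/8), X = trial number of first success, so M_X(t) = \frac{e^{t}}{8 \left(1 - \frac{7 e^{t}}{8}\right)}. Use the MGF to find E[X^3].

To find E[X^3], compute M^(3)(0):
M^(1)(t) = \frac{e^{t}}{8 \left(1 - \frac{7 e^{t}}{8}\right)} + \frac{7 e^{2 t}}{64 \left(1 - \frac{7 e^{t}}{8}\right)^{2}}
M^(2)(t) = \frac{e^{t}}{8 \left(1 - \frac{7 e^{t}}{8}\right)} + \frac{21 e^{2 t}}{64 \left(1 - \frac{7 e^{t}}{8}\right)^{2}} + \frac{49 e^{3 t}}{256 \left(1 - \frac{7 e^{t}}{8}\right)^{3}}
M^(3)(t) = \frac{e^{t}}{8 \left(1 - \frac{7 e^{t}}{8}\right)} + \frac{49 e^{2 t}}{64 \left(1 - \frac{7 e^{t}}{8}\right)^{2}} + \frac{147 e^{3 t}}{128 \left(1 - \frac{7 e^{t}}{8}\right)^{3}} + \frac{1029 e^{4 t}}{2048 \left(1 - \frac{7 e^{t}}{8}\right)^{4}}
M^(3)(0) = 2696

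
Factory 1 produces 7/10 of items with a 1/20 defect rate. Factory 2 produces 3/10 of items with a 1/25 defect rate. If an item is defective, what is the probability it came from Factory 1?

Using Bayes' theorem:
P(F1) = 7/10, P(D|F1) = 1/20
P(F2) = 3/10, P(D|F2) = 1/25
P(D) = P(D|F1)P(F1) + P(D|F2)P(F2)
     = \frac{47}{1000}
P(F1|D) = P(D|F1)P(F1) / P(D)
= \frac{35}{47}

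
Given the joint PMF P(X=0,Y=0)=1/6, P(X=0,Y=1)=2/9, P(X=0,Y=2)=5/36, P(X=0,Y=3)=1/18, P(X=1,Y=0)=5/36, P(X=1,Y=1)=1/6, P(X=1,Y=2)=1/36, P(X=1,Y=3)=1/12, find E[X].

First find marginal of X:
P(X=0) = 7/12
P(X=1) = 5/12
E[X] = 0 × 7/12 + 1 × 5/12 = 5/12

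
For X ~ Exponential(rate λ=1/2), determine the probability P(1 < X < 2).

P(1 < X < 2) = ∫_{1}^{2} f(x) dx
where f(x) = \frac{e^{- \frac{x}{2}}}{2}
= - \frac{1}{e} + e^{- \frac{1}{2}}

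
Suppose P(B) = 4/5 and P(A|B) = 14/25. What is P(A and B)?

By definition, P(A|B) = P(A ∩ B) / P(B)
So P(A ∩ B) = P(A|B) × P(B)
= 14/25 × 4/5
= 56/125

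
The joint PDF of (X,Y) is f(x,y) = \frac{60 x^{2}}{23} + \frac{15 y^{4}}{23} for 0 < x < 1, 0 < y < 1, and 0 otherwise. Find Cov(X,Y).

E[XY] = ∫∫ xy × f(x,y) dx dy = \frac{35}{92}
E[X] = \frac{33}{46}
E[Y] = \frac{25}{46}
Cov(X,Y) = E[XY] - E[X]E[Y] = - \frac{5}{529}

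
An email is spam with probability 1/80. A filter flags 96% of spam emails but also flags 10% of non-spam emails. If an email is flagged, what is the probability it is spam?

Let D = the rare event, + = positive/flagged.
P(D) = 1/80
P(+|D) = 96/100 = 24/25
P(+|D') = 10/100 = 1/10
P(+) = P(+|D)P(D) + P(+|D')P(D')
     = \frac{24}{25} × \frac{1}{80} + \frac{1}{10} × \frac{79}{80}
     = \frac{443}{4000}
P(D|+) = P(+|D)P(D)/P(+) = \frac{48}{443}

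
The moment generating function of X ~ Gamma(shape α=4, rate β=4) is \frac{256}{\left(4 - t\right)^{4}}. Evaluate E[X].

To find E[X], compute M^(1)(0):
M^(1)(t) = \frac{1024}{\left(4 - t\right)^{5}}
M^(1)(0) = 1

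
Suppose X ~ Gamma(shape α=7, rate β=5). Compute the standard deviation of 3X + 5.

For X ~ Gamma(shape α=7, rate β=5):
Var(X) = \frac{7}{25}
SD(X) = √(Var(X)) = √(\frac{7}{25}) = \frac{\sqrt{7}}{5}
SD(3X + 5) = |3| × SD(X) = 3 × \frac{\sqrt{7}}{5} = \frac{3 \sqrt{7}}{5}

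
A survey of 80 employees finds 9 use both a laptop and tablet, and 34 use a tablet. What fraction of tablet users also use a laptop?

P(A ∩ B) = 9/80
P(B) = 34/80 = 17/40
P(A|B) = P(A ∩ B) / P(B) = (9/80) / (17/40) = 9/34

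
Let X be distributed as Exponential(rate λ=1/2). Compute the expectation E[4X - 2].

For X ~ Exponential(rate λ=1/2):
E[X] = 2
E[4X - 2] = 4 × E[X] - 2 = 6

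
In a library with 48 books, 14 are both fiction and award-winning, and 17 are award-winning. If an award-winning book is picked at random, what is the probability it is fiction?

P(A ∩ B) = 14/48 = 7/24
P(B) = 17/48
P(A|B) = P(A ∩ B) / P(B) = (7/24) / (17/48) = 14/17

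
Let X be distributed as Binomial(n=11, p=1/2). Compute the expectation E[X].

For X ~ Binomial(n=11, p=1/2), the expected value is:
E[X] = \frac{11}{2}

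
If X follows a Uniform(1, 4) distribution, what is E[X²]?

Using the identity E[X²] = Var(X) + (E[X])²:
E[X] = \frac{5}{2}
Var(X) = \frac{3}{4}
E[X²] = \frac{3}{4} + (\frac{5}{2})²
= 7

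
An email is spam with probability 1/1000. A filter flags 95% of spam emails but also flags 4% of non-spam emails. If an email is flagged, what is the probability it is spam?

Let D = the rare event, + = positive/flagged.
P(D) = 1/1000
P(+|D) = 95/100 = 19/20
P(+|D') = 4/100 = 1/25
P(+) = P(+|D)P(D) + P(+|D')P(D')
     = \frac{19}{20} × \frac{1}{1000} + \frac{1}{25} × \frac{999}{1000}
     = \frac{4091}{100000}
P(D|+) = P(+|D)P(D)/P(+) = \frac{95}{4091}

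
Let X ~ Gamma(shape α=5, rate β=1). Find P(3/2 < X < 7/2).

P(3/2 < X < 7/2) = ∫_{3/2}^{7/2} f(x) dx
where f(x) = \frac{x^{4} e^{- x}}{24}
= \frac{-3075 + 563 e^{2}}{128 e^{\frac{7}{2}}}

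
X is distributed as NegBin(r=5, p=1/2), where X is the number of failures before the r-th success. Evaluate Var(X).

For X ~ NegBin(r=5, p=1/2), where X is the number of failures before the r-th success:
Var(X) = 10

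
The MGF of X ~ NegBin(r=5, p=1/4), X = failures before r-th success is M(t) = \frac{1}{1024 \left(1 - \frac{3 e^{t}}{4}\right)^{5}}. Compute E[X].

To find E[X], compute M^(1)(0):
M^(1)(t) = \frac{15 e^{t}}{4096 \left(1 - \frac{3 e^{t}}{4}\right)^{6}}
M^(1)(0) = 15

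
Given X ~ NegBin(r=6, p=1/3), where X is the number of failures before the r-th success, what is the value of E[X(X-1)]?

E[X(X-1)] = E[X² - X] = E[X²] - E[X]
E[X] = 12
E[X²] = Var(X) + (E[X])² = 36 + (12)² = 180
E[X(X-1)] = 180 - 12 = 168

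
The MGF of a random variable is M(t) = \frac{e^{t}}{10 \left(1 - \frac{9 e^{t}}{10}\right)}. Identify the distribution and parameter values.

The MGF M(t) = \frac{e^{t}}{10 \left(1 - \frac{9 e^{t}}{10}\right)} is the standard form for the Geometric distribution.
Comparing with the known MGF formula identifies: Geometric(p=1/10), X = trial number of first success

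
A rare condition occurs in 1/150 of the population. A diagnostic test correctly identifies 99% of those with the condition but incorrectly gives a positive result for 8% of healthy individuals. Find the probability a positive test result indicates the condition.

Let D = the rare event, + = positive/flagged.
P(D) = 1/150
P(+|D) = 99/100
P(+|D') = 8/100 = 2/25
P(+) = P(+|D)P(D) + P(+|D')P(D')
     = \frac{99}{100} × \frac{1}{150} + \frac{2}{25} × \frac{149}{150}
     = \frac{1291}{15000}
P(D|+) = P(+|D)P(D)/P(+) = \frac{99}{1291}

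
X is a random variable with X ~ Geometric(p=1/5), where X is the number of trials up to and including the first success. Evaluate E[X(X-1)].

E[X(X-1)] = E[X² - X] = E[X²] - E[X]
E[X] = 5
E[X²] = Var(X) + (E[X])² = 20 + (5)² = 45
E[X(X-1)] = 45 - 5 = 40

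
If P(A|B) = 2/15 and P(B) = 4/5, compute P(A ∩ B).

By definition, P(A|B) = P(A ∩ B) / P(B)
So P(A ∩ B) = P(A|B) × P(B)
= 2/15 × 4/5
= 8/75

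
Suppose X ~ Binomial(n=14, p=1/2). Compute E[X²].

Using the identity E[X²] = Var(X) + (E[X])²:
E[X] = 7
Var(X) = \frac{7}{2}
E[X²] = \frac{7}{2} + (7)²
= \frac{105}{2}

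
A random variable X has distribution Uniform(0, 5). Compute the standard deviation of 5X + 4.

For X ~ Uniform(0, 5):
Var(X) = \frac{25}{12}
SD(X) = √(Var(X)) = √(\frac{25}{12}) = \frac{5 \sqrt{3}}{6}
SD(5X + 4) = |5| × SD(X) = 5 × \frac{5 \sqrt{3}}{6} = \frac{25 \sqrt{3}}{6}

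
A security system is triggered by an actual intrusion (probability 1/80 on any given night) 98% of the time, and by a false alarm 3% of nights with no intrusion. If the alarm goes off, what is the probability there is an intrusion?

Let D = the rare event, + = positive/flagged.
P(D) = 1/80
P(+|D) = 98/100 = 49/50
P(+|D') = 3/100
P(+) = P(+|D)P(D) + P(+|D')P(D')
     = \frac{49}{50} × \frac{1}{80} + \frac{3}{100} × \frac{79}{80}
     = \frac{67}{1600}
P(D|+) = P(+|D)P(D)/P(+) = \frac{98}{335}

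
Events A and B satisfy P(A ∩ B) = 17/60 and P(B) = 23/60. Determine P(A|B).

P(A|B) = P(A ∩ B) / P(B)
= (17/60) / (23/60)
= 17/23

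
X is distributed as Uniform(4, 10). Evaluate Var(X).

For X ~ Uniform(4, 10):
Var(X) = 3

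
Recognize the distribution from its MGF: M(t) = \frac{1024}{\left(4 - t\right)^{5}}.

The MGF M(t) = \frac{1024}{\left(4 - t\right)^{5}} is the standard form for the Gamma distribution.
Comparing with the known MGF formula identifies: Gamma(shape α=5, rate β=4)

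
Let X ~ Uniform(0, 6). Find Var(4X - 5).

For X ~ Uniform(0, 6):
Var(X) = 3
Var(4X - 5) = (4)² × Var(X) = 16 × 3 = 48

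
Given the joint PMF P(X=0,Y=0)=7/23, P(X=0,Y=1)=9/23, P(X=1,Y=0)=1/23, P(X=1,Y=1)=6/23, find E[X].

First find marginal of X:
P(X=0) = 16/23
P(X=1) = 7/23
E[X] = 0 × 16/23 + 1 × 7/23 = 7/23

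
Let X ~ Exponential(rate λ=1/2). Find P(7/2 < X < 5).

P(7/2 < X < 5) = ∫_{7/2}^{5} f(x) dx
where f(x) = \frac{e^{- \frac{x}{2}}}{2}
= - \frac{1}{e^{\frac{5}{2}}} + e^{- \frac{7}{4}}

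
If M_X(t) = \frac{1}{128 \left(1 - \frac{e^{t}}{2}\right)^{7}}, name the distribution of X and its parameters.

The MGF M(t) = \frac{1}{128 \left(1 - \frac{e^{t}}{2}\right)^{7}} is the standard form for the NegativeBinomial distribution.
Comparing with the known MGF formula identifies: NegBin(r=7, p=1/2), X = failures before r-th success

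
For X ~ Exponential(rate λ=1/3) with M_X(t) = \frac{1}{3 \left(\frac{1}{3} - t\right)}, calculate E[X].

To find E[X], compute M^(1)(0):
M^(1)(t) = \frac{1}{3 \left(\frac{1}{3} - t\right)^{2}}
M^(1)(0) = 3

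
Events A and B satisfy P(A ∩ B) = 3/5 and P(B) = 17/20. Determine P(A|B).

P(A|B) = P(A ∩ B) / P(B)
= (3/5) / (17/20)
= 12/17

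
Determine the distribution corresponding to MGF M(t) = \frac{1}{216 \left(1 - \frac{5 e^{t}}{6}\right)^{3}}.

The MGF M(t) = \frac{1}{216 \left(1 - \frac{5 e^{t}}{6}\right)^{3}} is the standard form for the NegativeBinomial distribution.
Comparing with the known MGF formula identifies: NegBin(r=3, p=1/6), X = failures before r-th success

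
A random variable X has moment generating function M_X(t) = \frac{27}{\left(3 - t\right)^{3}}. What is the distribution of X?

The MGF M(t) = \frac{27}{\left(3 - t\right)^{3}} is the standard form for the Gamma distribution.
Comparing with the known MGF formula identifies: Gamma(shape α=3, rate β=3)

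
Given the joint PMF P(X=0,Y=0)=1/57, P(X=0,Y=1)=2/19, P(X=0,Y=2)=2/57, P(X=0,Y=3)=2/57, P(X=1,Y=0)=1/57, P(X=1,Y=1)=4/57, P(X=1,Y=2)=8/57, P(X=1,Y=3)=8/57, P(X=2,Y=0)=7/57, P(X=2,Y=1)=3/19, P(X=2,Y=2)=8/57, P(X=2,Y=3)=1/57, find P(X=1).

P(X=1) = P(X=1,Y=0) + P(X=1,Y=1) + P(X=1,Y=2) + P(X=1,Y=3)
= 1/57 + 4/57 + 8/57 + 8/57
= 7/19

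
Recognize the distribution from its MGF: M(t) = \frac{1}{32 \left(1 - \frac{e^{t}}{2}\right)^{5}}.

The MGF M(t) = \frac{1}{32 \left(1 - \frac{e^{t}}{2}\right)^{5}} is the standard form for the NegativeBinomial distribution.
Comparing with the known MGF formula identifies: NegBin(r=5, p=1/2), X = failures before r-th success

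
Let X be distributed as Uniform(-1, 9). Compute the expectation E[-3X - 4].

For X ~ Uniform(-1, 9):
E[X] = 4
E[-3X - 4] = -3 × E[X] - 4 = -16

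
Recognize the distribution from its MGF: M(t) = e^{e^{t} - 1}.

The MGF M(t) = e^{e^{t} - 1} is the standard form for the Poisson distribution.
Comparing with the known MGF formula identifies: Poisson(λ=1)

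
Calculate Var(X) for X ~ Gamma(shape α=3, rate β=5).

For X ~ Gamma(shape α=3, rate β=5):
Var(X) = \frac{3}{25}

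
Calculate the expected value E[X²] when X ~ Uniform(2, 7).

Using the identity E[X²] = Var(X) + (E[X])²:
E[X] = \frac{9}{2}
Var(X) = \frac{25}{12}
E[X²] = \frac{25}{12} + (\frac{9}{2})²
= \frac{67}{3}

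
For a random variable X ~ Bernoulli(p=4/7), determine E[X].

For X ~ Bernoulli(p=4/7), the expected value is:
E[X] = \frac{4}{7}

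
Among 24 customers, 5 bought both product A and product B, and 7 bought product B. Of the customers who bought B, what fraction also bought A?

P(A ∩ B) = 5/24
P(B) = 7/24
P(A|B) = P(A ∩ B) / P(B) = (5/24) / (7/24) = 5/7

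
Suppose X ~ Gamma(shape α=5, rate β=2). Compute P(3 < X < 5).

P(3 < X < 5) = ∫_{3}^{5} f(x) dx
where f(x) = \frac{4 x^{4} e^{- 2 x}}{3}
= \frac{-1933 + 345 e^{4}}{3 e^{10}}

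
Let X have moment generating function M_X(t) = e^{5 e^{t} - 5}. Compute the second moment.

To find E[X^2], compute M^(2)(0):
M^(1)(t) = 5 e^{t} e^{5 e^{t} - 5}
M^(2)(t) = 25 e^{2 t} e^{5 e^{t} - 5} + 5 e^{t} e^{5 e^{t} - 5}
M^(2)(0) = 30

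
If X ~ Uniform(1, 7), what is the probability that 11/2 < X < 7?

P(11/2 < X < 7) = ∫_{11/2}^{7} f(x) dx
where f(x) = \frac{1}{6}
= \frac{1}{4}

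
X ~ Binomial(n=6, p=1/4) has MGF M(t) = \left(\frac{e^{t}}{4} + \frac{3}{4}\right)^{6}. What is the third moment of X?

To find E[X^3], compute M^(3)(0):
M^(1)(t) = \frac{3 \left(\frac{e^{t}}{4} + \frac{3}{4}\right)^{5} e^{t}}{2}
M^(2)(t) = \frac{3 \left(\frac{e^{t}}{4} + \frac{3}{4}\right)^{5} e^{t}}{2} + \frac{15 \left(\frac{e^{t}}{4} + \frac{3}{4}\right)^{4} e^{2 t}}{8}
M^(3)(t) = \frac{3 \left(\frac{e^{t}}{4} + \frac{3}{4}\right)^{5} e^{t}}{2} + \frac{45 \left(\frac{e^{t}}{4} + \frac{3}{4}\right)^{4} e^{2 t}}{8} + \frac{15 \left(\frac{e^{t}}{4} + \frac{3}{4}\right)^{3} e^{3 t}}{8}
M^(3)(0) = 9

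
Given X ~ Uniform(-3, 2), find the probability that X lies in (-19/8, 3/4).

P(-19/8 < X < 3/4) = ∫_{-19/8}^{3/4} f(x) dx
where f(x) = \frac{1}{5}
= \frac{5}{8}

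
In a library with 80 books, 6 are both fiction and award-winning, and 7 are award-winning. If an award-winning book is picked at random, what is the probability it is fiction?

P(A ∩ B) = 6/80 = 3/40
P(B) = 7/80
P(A|B) = P(A ∩ B) / P(B) = (3/40) / (7/80) = 6/7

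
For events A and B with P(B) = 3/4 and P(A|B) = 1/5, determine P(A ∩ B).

By definition, P(A|B) = P(A ∩ B) / P(B)
So P(A ∩ B) = P(A|B) × P(B)
= 1/5 × 3/4
= 3/20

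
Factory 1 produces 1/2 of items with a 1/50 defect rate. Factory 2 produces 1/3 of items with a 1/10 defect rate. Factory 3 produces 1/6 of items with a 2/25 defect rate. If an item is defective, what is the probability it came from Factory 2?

Using Bayes' theorem:
P(F1) = 1/2, P(D|F1) = 1/50
P(F2) = 1/3, P(D|F2) = 1/10
P(F3) = 1/6, P(D|F3) = 2/25
P(D) = P(D|F1)P(F1) + P(D|F2)P(F2) + P(D|F3)P(F3)
     = \frac{17}{300}
P(F2|D) = P(D|F2)P(F2) / P(D)
= \frac{10}{17}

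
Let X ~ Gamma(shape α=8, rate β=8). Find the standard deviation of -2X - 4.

For X ~ Gamma(shape α=8, rate β=8):
Var(X) = \frac{1}{8}
SD(X) = √(Var(X)) = √(\frac{1}{8}) = \frac{\sqrt{2}}{4}
SD(-2X - 4) = |-2| × SD(X) = 2 × \frac{\sqrt{2}}{4} = \frac{\sqrt{2}}{2}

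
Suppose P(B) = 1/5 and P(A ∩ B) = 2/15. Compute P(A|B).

P(A|B) = P(A ∩ B) / P(B)
= (2/15) / (1/5)
= 2/3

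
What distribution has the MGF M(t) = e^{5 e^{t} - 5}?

The MGF M(t) = e^{5 e^{t} - 5} is the standard form for the Poisson distribution.
Comparing with the known MGF formula identifies: Poisson(λ=5)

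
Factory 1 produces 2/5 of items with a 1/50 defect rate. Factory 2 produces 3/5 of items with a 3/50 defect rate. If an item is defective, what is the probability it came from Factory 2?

Using Bayes' theorem:
P(F1) = 2/5, P(D|F1) = 1/50
P(F2) = 3/5, P(D|F2) = 3/50
P(D) = P(D|F1)P(F1) + P(D|F2)P(F2)
     = \frac{11}{250}
P(F2|D) = P(D|F2)P(F2) / P(D)
= \frac{9}{11}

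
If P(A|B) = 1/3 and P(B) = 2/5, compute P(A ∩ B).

By definition, P(A|B) = P(A ∩ B) / P(B)
So P(A ∩ B) = P(A|B) × P(B)
= 1/3 × 2/5
= 2/15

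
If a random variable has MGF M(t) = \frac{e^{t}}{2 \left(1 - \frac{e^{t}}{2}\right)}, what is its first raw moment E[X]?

To find E[X], compute M^(1)(0):
M^(1)(t) = \frac{e^{t}}{2 \left(1 - \frac{e^{t}}{2}\right)} + \frac{e^{2 t}}{4 \left(1 - \frac{e^{t}}{2}\right)^{2}}
M^(1)(0) = 2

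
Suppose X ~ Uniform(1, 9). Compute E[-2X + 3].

For X ~ Uniform(1, 9):
E[X] = 5
E[-2X + 3] = -2 × E[X] + 3 = -7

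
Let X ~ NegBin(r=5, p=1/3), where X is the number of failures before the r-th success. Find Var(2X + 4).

For X ~ NegBin(r=5, p=1/3), where X is the number of failures before the r-th success:
Var(X) = 30
Var(2X + 4) = (2)² × Var(X) = 4 × 30 = 120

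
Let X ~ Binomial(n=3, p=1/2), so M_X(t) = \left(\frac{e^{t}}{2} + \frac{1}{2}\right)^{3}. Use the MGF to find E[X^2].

To find E[X^2], compute M^(2)(0):
M^(1)(t) = \frac{3 \left(\frac{e^{t}}{2} + \frac{1}{2}\right)^{2} e^{t}}{2}
M^(2)(t) = \frac{3 \left(\frac{e^{t}}{2} + \frac{1}{2}\right)^{2} e^{t}}{2} + \frac{3 \left(\frac{e^{t}}{2} + \frac{1}{2}\right) e^{2 t}}{2}
M^(2)(0) = 3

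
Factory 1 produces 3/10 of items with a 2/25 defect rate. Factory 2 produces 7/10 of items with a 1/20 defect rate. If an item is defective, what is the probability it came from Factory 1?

Using Bayes' theorem:
P(F1) = 3/10, P(D|F1) = 2/25
P(F2) = 7/10, P(D|F2) = 1/20
P(D) = P(D|F1)P(F1) + P(D|F2)P(F2)
     = \frac{59}{1000}
P(F1|D) = P(D|F1)P(F1) / P(D)
= \frac{24}{59}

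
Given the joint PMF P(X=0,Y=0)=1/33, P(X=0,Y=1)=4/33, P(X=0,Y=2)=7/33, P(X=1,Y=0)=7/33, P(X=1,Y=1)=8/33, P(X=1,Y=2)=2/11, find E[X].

First find marginal of X:
P(X=0) = 4/11
P(X=1) = 7/11
E[X] = 0 × 4/11 + 1 × 7/11 = 7/11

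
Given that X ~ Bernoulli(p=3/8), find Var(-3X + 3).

For X ~ Bernoulli(p=3/8):
Var(X) = \frac{15}{64}
Var(-3X + 3) = (-3)² × Var(X) = 9 × \frac{15}{64} = \frac{135}{64}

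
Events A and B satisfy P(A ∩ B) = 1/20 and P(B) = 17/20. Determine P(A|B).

P(A|B) = P(A ∩ B) / P(B)
= (1/20) / (17/20)
= 1/17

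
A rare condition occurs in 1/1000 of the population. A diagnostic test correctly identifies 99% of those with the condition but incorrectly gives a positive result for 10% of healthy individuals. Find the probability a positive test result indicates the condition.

Let D = the rare event, + = positive/flagged.
P(D) = 1/1000
P(+|D) = 99/100
P(+|D') = 10/100 = 1/10
P(+) = P(+|D)P(D) + P(+|D')P(D')
     = \frac{99}{100} × \frac{1}{1000} + \frac{1}{10} × \frac{999}{1000}
     = \frac{10089}{100000}
P(D|+) = P(+|D)P(D)/P(+) = \frac{11}{1121}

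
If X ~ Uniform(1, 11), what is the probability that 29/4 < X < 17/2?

P(29/4 < X < 17/2) = ∫_{29/4}^{17/2} f(x) dx
where f(x) = \frac{1}{10}
= \frac{1}{8}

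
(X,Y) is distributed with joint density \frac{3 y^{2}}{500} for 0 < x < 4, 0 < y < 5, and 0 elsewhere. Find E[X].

f_X(x) = ∫_0^5 \frac{3 y^{2}}{500} dy = \frac{1}{4}
E[X] = ∫_0^4 x × (\frac{1}{4}) dx = 2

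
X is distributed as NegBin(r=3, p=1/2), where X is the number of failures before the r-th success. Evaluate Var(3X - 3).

For X ~ NegBin(r=3, p=1/2), where X is the number of failures before the r-th success:
Var(X) = 6
Var(3X - 3) = (3)² × Var(X) = 9 × 6 = 54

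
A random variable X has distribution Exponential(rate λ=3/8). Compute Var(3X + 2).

For X ~ Exponential(rate λ=3/8):
Var(X) = \frac{64}{9}
Var(3X + 2) = (3)² × Var(X) = 9 × \frac{64}{9} = 64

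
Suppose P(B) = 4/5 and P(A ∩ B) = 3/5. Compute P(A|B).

P(A|B) = P(A ∩ B) / P(B)
= (3/5) / (4/5)
= 3/4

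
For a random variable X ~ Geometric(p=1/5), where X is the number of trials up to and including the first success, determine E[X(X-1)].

E[X(X-1)] = E[X² - X] = E[X²] - E[X]
E[X] = 5
E[X²] = Var(X) + (E[X])² = 20 + (5)² = 45
E[X(X-1)] = 45 - 5 = 40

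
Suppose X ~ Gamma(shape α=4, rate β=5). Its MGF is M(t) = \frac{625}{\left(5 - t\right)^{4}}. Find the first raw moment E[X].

To find E[X], compute M^(1)(0):
M^(1)(t) = \frac{2500}{\left(5 - t\right)^{5}}
M^(1)(0) = \frac{4}{5}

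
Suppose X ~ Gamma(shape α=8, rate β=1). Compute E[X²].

Using the identity E[X²] = Var(X) + (E[X])²:
E[X] = 8
Var(X) = 8
E[X²] = 8 + (8)²
= 72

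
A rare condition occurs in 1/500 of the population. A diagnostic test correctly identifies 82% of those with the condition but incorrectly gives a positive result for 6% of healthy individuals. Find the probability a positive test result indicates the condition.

Let D = the rare event, + = positive/flagged.
P(D) = 1/500
P(+|D) = 82/100 = 41/50
P(+|D') = 6/100 = 3/50
P(+) = P(+|D)P(D) + P(+|D')P(D')
     = \frac{41}{50} × \frac{1}{500} + \frac{3}{50} × \frac{499}{500}
     = \frac{769}{12500}
P(D|+) = P(+|D)P(D)/P(+) = \frac{41}{1538}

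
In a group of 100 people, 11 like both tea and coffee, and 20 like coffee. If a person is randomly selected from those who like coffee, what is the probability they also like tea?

P(A ∩ B) = 11/100
P(B) = 20/100 = 1/5
P(A|B) = P(A ∩ B) / P(B) = (11/100) / (1/5) = 11/20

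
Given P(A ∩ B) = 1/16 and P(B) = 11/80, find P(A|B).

P(A|B) = P(A ∩ B) / P(B)
= (1/16) / (11/80)
= 5/11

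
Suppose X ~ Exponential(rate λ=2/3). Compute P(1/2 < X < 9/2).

P(1/2 < X < 9/2) = ∫_{1/2}^{9/2} f(x) dx
where f(x) = \frac{2 e^{- \frac{2 x}{3}}}{3}
= - \frac{1}{e^{3}} + e^{- \frac{1}{3}}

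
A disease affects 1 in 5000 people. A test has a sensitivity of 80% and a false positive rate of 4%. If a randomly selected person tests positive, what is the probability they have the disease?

Let D = the rare event, + = positive/flagged.
P(D) = 1/5000
P(+|D) = 80/100 = 4/5
P(+|D') = 4/100 = 1/25
P(+) = P(+|D)P(D) + P(+|D')P(D')
     = \frac{4}{5} × \frac{1}{5000} + \frac{1}{25} × \frac{4999}{5000}
     = \frac{5019}{125000}
P(D|+) = P(+|D)P(D)/P(+) = \frac{20}{5019}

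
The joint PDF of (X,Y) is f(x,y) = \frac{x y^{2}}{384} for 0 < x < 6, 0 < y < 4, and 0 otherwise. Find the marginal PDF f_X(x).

f_X(x) = ∫_0^4 f(x,y) dy
= ∫_0^4 \frac{x y^{2}}{384} dy
= \frac{x}{18} for 0 < x < 6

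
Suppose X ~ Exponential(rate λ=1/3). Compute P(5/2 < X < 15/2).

P(5/2 < X < 15/2) = ∫_{5/2}^{15/2} f(x) dx
where f(x) = \frac{e^{- \frac{x}{3}}}{3}
= - \frac{1}{e^{\frac{5}{2}}} + e^{- \frac{5}{6}}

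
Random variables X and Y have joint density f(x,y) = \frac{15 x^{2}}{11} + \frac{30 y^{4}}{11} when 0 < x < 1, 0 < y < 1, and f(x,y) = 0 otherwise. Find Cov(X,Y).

E[XY] = ∫∫ xy × f(x,y) dx dy = \frac{35}{88}
E[X] = \frac{27}{44}
E[Y] = \frac{15}{22}
Cov(X,Y) = E[XY] - E[X]E[Y] = - \frac{5}{242}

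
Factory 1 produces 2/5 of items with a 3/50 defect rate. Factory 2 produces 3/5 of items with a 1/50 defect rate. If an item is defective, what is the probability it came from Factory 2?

Using Bayes' theorem:
P(F1) = 2/5, P(D|F1) = 3/50
P(F2) = 3/5, P(D|F2) = 1/50
P(D) = P(D|F1)P(F1) + P(D|F2)P(F2)
     = \frac{9}{250}
P(F2|D) = P(D|F2)P(F2) / P(D)
= \frac{1}{3}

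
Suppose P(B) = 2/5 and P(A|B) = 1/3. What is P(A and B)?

By definition, P(A|B) = P(A ∩ B) / P(B)
So P(A ∩ B) = P(A|B) × P(B)
= 1/3 × 2/5
= 2/15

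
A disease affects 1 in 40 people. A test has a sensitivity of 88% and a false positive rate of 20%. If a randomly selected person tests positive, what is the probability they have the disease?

Let D = the rare event, + = positive/flagged.
P(D) = 1/40
P(+|D) = 88/100 = 22/25
P(+|D') = 20/100 = 1/5
P(+) = P(+|D)P(D) + P(+|D')P(D')
     = \frac{22}{25} × \frac{1}{40} + \frac{1}{5} × \frac{39}{40}
     = \frac{217}{1000}
P(D|+) = P(+|D)P(D)/P(+) = \frac{22}{217}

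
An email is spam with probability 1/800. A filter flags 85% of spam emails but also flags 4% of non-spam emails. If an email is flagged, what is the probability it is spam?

Let D = the rare event, + = positive/flagged.
P(D) = 1/800
P(+|D) = 85/100 = 17/20
P(+|D') = 4/100 = 1/25
P(+) = P(+|D)P(D) + P(+|D')P(D')
     = \frac{17}{20} × \frac{1}{800} + \frac{1}{25} × \frac{799}{800}
     = \frac{3281}{80000}
P(D|+) = P(+|D)P(D)/P(+) = \frac{5}{193}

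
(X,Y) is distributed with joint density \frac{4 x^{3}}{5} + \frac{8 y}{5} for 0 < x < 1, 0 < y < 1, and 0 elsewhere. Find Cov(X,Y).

E[XY] = ∫∫ xy × f(x,y) dx dy = \frac{26}{75}
E[X] = \frac{14}{25}
E[Y] = \frac{19}{30}
Cov(X,Y) = E[XY] - E[X]E[Y] = - \frac{1}{125}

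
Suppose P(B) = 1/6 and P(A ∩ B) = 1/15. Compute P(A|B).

P(A|B) = P(A ∩ B) / P(B)
= (1/15) / (1/6)
= 2/5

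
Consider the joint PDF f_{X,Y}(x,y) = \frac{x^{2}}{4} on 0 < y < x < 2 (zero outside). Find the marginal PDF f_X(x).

f_X(x) = ∫_0^x \frac{x^{2}}{4} dy = \frac{x^{3}}{4}
for 0 < x < 2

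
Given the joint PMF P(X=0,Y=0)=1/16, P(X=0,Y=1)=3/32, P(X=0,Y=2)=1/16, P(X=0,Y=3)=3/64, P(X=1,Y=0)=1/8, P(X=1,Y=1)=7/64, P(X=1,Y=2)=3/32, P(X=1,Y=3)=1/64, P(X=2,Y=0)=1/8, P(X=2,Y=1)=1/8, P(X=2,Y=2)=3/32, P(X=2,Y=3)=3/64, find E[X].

First find marginal of X:
P(X=0) = 17/64
P(X=1) = 11/32
P(X=2) = 25/64
E[X] = 0 × 17/64 + 1 × 11/32 + 2 × 25/64 = 9/8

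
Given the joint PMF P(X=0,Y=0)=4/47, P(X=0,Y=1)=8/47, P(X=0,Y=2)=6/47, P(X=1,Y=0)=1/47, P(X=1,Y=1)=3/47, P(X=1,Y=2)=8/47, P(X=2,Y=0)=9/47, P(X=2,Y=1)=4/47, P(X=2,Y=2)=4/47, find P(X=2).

P(X=2) = P(X=2,Y=0) + P(X=2,Y=1) + P(X=2,Y=2)
= 9/47 + 4/47 + 4/47
= 17/47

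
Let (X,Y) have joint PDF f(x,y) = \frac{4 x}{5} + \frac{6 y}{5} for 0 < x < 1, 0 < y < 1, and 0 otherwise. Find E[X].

E[X] = ∫_0^1 ∫_0^1 x × f(x,y) dy dx
= ∫_0^1 ∫_0^1 x × (\frac{4 x}{5} + \frac{6 y}{5}) dy dx
= \frac{17}{30}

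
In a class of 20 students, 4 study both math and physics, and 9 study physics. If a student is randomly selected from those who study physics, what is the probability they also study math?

P(A ∩ B) = 4/20 = 1/5
P(B) = 9/20
P(A|B) = P(A ∩ B) / P(B) = (1/5) / (9/20) = 4/9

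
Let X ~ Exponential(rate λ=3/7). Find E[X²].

Using the identity E[X²] = Var(X) + (E[X])²:
E[X] = \frac{7}{3}
Var(X) = \frac{49}{9}
E[X²] = \frac{49}{9} + (\frac{7}{3})²
= \frac{98}{9}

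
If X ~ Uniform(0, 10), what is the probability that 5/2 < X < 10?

P(5/2 < X < 10) = ∫_{5/2}^{10} f(x) dx
where f(x) = \frac{1}{10}
= \frac{3}{4}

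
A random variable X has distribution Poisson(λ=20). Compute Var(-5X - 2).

For X ~ Poisson(λ=20):
Var(X) = 20
Var(-5X - 2) = (-5)² × Var(X) = 25 × 20 = 500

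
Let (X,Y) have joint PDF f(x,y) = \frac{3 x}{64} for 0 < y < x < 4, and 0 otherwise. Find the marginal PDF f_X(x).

f_X(x) = ∫_0^x \frac{3 x}{64} dy = \frac{3 x^{2}}{64}
for 0 < x < 4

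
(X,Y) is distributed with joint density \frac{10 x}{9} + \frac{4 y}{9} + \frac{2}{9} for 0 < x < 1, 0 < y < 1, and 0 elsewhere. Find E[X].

E[X] = ∫_0^1 ∫_0^1 x × f(x,y) dy dx
= ∫_0^1 ∫_0^1 x × (\frac{10 x}{9} + \frac{4 y}{9} + \frac{2}{9}) dy dx
= \frac{16}{27}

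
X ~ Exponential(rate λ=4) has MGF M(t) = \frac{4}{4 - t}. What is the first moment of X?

To find E[X], compute M^(1)(0):
M^(1)(t) = \frac{4}{\left(4 - t\right)^{2}}
M^(1)(0) = \frac{1}{4}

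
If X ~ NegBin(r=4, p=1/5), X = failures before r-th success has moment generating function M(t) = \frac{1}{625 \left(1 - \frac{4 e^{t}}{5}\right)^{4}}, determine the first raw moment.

To find E[X], compute M^(1)(0):
M^(1)(t) = \frac{16 e^{t}}{3125 \left(1 - \frac{4 e^{t}}{5}\right)^{5}}
M^(1)(0) = 16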